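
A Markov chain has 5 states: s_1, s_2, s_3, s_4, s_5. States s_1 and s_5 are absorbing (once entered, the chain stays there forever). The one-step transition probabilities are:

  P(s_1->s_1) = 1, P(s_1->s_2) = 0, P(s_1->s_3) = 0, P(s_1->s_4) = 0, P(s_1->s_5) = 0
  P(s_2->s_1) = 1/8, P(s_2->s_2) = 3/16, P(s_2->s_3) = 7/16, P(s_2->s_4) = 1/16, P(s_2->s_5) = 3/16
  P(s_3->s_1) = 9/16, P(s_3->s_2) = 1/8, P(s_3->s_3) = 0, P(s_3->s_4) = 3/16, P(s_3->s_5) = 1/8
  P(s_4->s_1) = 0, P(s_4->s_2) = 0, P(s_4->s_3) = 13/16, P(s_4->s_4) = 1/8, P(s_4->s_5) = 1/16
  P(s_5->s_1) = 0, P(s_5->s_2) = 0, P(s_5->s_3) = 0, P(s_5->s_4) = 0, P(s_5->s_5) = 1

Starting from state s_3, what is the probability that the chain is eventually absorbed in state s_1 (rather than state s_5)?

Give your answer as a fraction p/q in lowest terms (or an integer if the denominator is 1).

Answer: 1694/2183

Derivation:
Let a_i = P(absorbed in s_1 | start in state i).
Boundary conditions: a_s_1 = 1, a_s_5 = 0.
For each transient state i, a_i = sum_j P(i->j) * a_j:
  a_s_2 = 1/8*a_s_1 + 3/16*a_s_2 + 7/16*a_s_3 + 1/16*a_s_4 + 3/16*a_s_5
  a_s_3 = 9/16*a_s_1 + 1/8*a_s_2 + 0*a_s_3 + 3/16*a_s_4 + 1/8*a_s_5
  a_s_4 = 0*a_s_1 + 0*a_s_2 + 13/16*a_s_3 + 1/8*a_s_4 + 1/16*a_s_5

Substituting a_s_1 = 1 and a_s_5 = 0, rearrange to (I - Q) a = r where r[i] = P(i -> s_1):
  [13/16, -7/16, -1/16] . (a_s_2, a_s_3, a_s_4) = 1/8
  [-1/8, 1, -3/16] . (a_s_2, a_s_3, a_s_4) = 9/16
  [0, -13/16, 7/8] . (a_s_2, a_s_3, a_s_4) = 0

Solving yields:
  a_s_2 = 37/59
  a_s_3 = 1694/2183
  a_s_4 = 1573/2183

Starting state is s_3, so the absorption probability is a_s_3 = 1694/2183.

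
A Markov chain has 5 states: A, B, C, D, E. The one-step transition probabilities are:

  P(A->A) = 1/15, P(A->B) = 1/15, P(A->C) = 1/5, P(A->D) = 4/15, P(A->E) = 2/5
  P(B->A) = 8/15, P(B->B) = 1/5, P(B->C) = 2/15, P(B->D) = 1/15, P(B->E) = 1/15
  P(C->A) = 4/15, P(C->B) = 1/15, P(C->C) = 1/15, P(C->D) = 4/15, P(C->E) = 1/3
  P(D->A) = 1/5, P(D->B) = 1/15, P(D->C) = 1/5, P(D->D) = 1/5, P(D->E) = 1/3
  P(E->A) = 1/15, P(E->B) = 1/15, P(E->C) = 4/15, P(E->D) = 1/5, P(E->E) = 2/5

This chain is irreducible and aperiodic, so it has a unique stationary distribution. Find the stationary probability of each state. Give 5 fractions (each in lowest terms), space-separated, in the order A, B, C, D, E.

Answer: 8991/53027 1/13 10201/53027 11341/53027 18415/53027

Derivation:
The stationary distribution satisfies pi = pi * P, i.e.:
  pi_A = 1/15*pi_A + 8/15*pi_B + 4/15*pi_C + 1/5*pi_D + 1/15*pi_E
  pi_B = 1/15*pi_A + 1/5*pi_B + 1/15*pi_C + 1/15*pi_D + 1/15*pi_E
  pi_C = 1/5*pi_A + 2/15*pi_B + 1/15*pi_C + 1/5*pi_D + 4/15*pi_E
  pi_D = 4/15*pi_A + 1/15*pi_B + 4/15*pi_C + 1/5*pi_D + 1/5*pi_E
  pi_E = 2/5*pi_A + 1/15*pi_B + 1/3*pi_C + 1/3*pi_D + 2/5*pi_E
with normalization: pi_A + pi_B + pi_C + pi_D + pi_E = 1.

Using the first 4 balance equations plus normalization, the linear system A*pi = b is:
  [-14/15, 8/15, 4/15, 1/5, 1/15] . pi = 0
  [1/15, -4/5, 1/15, 1/15, 1/15] . pi = 0
  [1/5, 2/15, -14/15, 1/5, 4/15] . pi = 0
  [4/15, 1/15, 4/15, -4/5, 1/5] . pi = 0
  [1, 1, 1, 1, 1] . pi = 1

Solving yields:
  pi_A = 8991/53027
  pi_B = 1/13
  pi_C = 10201/53027
  pi_D = 11341/53027
  pi_E = 18415/53027

Verification (pi * P):
  8991/53027*1/15 + 1/13*8/15 + 10201/53027*4/15 + 11341/53027*1/5 + 18415/53027*1/15 = 8991/53027 = pi_A  (ok)
  8991/53027*1/15 + 1/13*1/5 + 10201/53027*1/15 + 11341/53027*1/15 + 18415/53027*1/15 = 1/13 = pi_B  (ok)
  8991/53027*1/5 + 1/13*2/15 + 10201/53027*1/15 + 11341/53027*1/5 + 18415/53027*4/15 = 10201/53027 = pi_C  (ok)
  8991/53027*4/15 + 1/13*1/15 + 10201/53027*4/15 + 11341/53027*1/5 + 18415/53027*1/5 = 11341/53027 = pi_D  (ok)
  8991/53027*2/5 + 1/13*1/15 + 10201/53027*1/3 + 11341/53027*1/3 + 18415/53027*2/5 = 18415/53027 = pi_E  (ok)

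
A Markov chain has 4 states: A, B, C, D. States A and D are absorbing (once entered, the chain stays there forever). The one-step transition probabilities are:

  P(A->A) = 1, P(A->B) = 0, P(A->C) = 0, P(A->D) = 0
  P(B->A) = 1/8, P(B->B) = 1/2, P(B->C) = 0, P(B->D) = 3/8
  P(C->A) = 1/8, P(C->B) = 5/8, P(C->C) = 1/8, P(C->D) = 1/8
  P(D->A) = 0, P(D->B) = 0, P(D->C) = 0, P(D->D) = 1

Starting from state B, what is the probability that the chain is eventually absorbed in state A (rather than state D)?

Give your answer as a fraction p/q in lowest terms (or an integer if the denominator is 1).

Let a_i = P(absorbed in A | start in state i).
Boundary conditions: a_A = 1, a_D = 0.
For each transient state i, a_i = sum_j P(i->j) * a_j:
  a_B = 1/8*a_A + 1/2*a_B + 0*a_C + 3/8*a_D
  a_C = 1/8*a_A + 5/8*a_B + 1/8*a_C + 1/8*a_D

Substituting a_A = 1 and a_D = 0, rearrange to (I - Q) a = r where r[i] = P(i -> A):
  [1/2, 0] . (a_B, a_C) = 1/8
  [-5/8, 7/8] . (a_B, a_C) = 1/8

Solving yields:
  a_B = 1/4
  a_C = 9/28

Starting state is B, so the absorption probability is a_B = 1/4.

Answer: 1/4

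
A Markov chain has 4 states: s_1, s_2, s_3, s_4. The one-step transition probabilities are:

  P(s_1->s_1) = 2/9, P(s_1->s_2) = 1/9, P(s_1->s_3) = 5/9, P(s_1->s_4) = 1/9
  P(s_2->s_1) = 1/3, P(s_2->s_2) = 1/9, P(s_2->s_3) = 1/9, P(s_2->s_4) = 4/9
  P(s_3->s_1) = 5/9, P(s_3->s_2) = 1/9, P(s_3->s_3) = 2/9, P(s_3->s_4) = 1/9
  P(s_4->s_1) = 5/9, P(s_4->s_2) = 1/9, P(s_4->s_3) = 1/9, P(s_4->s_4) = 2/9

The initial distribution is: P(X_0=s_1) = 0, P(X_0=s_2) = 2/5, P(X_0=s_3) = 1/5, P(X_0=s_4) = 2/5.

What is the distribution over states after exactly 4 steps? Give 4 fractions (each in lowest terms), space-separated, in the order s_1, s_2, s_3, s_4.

Propagating the distribution step by step (d_{t+1} = d_t * P):
d_0 = (s_1=0, s_2=2/5, s_3=1/5, s_4=2/5)
  d_1[s_1] = 0*2/9 + 2/5*1/3 + 1/5*5/9 + 2/5*5/9 = 7/15
  d_1[s_2] = 0*1/9 + 2/5*1/9 + 1/5*1/9 + 2/5*1/9 = 1/9
  d_1[s_3] = 0*5/9 + 2/5*1/9 + 1/5*2/9 + 2/5*1/9 = 2/15
  d_1[s_4] = 0*1/9 + 2/5*4/9 + 1/5*1/9 + 2/5*2/9 = 13/45
d_1 = (s_1=7/15, s_2=1/9, s_3=2/15, s_4=13/45)
  d_2[s_1] = 7/15*2/9 + 1/9*1/3 + 2/15*5/9 + 13/45*5/9 = 152/405
  d_2[s_2] = 7/15*1/9 + 1/9*1/9 + 2/15*1/9 + 13/45*1/9 = 1/9
  d_2[s_3] = 7/15*5/9 + 1/9*1/9 + 2/15*2/9 + 13/45*1/9 = 1/3
  d_2[s_4] = 7/15*1/9 + 1/9*4/9 + 2/15*1/9 + 13/45*2/9 = 73/405
d_2 = (s_1=152/405, s_2=1/9, s_3=1/3, s_4=73/405)
  d_3[s_1] = 152/405*2/9 + 1/9*1/3 + 1/3*5/9 + 73/405*5/9 = 493/1215
  d_3[s_2] = 152/405*1/9 + 1/9*1/9 + 1/3*1/9 + 73/405*1/9 = 1/9
  d_3[s_3] = 152/405*5/9 + 1/9*1/9 + 1/3*2/9 + 73/405*1/9 = 1148/3645
  d_3[s_4] = 152/405*1/9 + 1/9*4/9 + 1/3*1/9 + 73/405*2/9 = 613/3645
d_3 = (s_1=493/1215, s_2=1/9, s_3=1148/3645, s_4=613/3645)
  d_4[s_1] = 493/1215*2/9 + 1/9*1/3 + 1148/3645*5/9 + 613/3645*5/9 = 1442/3645
  d_4[s_2] = 493/1215*1/9 + 1/9*1/9 + 1148/3645*1/9 + 613/3645*1/9 = 1/9
  d_4[s_3] = 493/1215*5/9 + 1/9*1/9 + 1148/3645*2/9 + 613/3645*1/9 = 10709/32805
  d_4[s_4] = 493/1215*1/9 + 1/9*4/9 + 1148/3645*1/9 + 613/3645*2/9 = 5473/32805
d_4 = (s_1=1442/3645, s_2=1/9, s_3=10709/32805, s_4=5473/32805)

Answer: 1442/3645 1/9 10709/32805 5473/32805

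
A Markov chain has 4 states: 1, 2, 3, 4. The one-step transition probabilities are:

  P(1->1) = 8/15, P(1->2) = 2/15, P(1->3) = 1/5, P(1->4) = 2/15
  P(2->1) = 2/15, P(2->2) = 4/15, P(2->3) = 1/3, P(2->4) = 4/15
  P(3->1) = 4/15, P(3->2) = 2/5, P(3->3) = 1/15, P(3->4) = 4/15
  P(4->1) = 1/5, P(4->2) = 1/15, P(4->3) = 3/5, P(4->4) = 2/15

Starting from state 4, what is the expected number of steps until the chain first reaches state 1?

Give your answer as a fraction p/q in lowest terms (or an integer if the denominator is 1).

Let h_i = expected steps to first reach 1 from state i.
Boundary: h_1 = 0.
First-step equations for the other states:
  h_2 = 1 + 2/15*h_1 + 4/15*h_2 + 1/3*h_3 + 4/15*h_4
  h_3 = 1 + 4/15*h_1 + 2/5*h_2 + 1/15*h_3 + 4/15*h_4
  h_4 = 1 + 1/5*h_1 + 1/15*h_2 + 3/5*h_3 + 2/15*h_4

Substituting h_1 = 0 and rearranging gives the linear system (I - Q) h = 1:
  [11/15, -1/3, -4/15] . (h_2, h_3, h_4) = 1
  [-2/5, 14/15, -4/15] . (h_2, h_3, h_4) = 1
  [-1/15, -3/5, 13/15] . (h_2, h_3, h_4) = 1

Solving yields:
  h_2 = 1615/308
  h_3 = 1445/308
  h_4 = 370/77

Starting state is 4, so the expected hitting time is h_4 = 370/77.

Answer: 370/77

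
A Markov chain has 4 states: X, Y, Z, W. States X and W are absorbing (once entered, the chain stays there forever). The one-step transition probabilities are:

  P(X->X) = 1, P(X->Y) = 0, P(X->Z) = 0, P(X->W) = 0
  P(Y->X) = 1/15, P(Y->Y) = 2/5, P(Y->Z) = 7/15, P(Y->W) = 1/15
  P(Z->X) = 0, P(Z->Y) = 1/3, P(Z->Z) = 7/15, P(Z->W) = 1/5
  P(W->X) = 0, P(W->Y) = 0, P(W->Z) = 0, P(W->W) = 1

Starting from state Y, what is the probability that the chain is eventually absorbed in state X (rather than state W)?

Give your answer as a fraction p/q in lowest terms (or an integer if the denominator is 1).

Let a_i = P(absorbed in X | start in state i).
Boundary conditions: a_X = 1, a_W = 0.
For each transient state i, a_i = sum_j P(i->j) * a_j:
  a_Y = 1/15*a_X + 2/5*a_Y + 7/15*a_Z + 1/15*a_W
  a_Z = 0*a_X + 1/3*a_Y + 7/15*a_Z + 1/5*a_W

Substituting a_X = 1 and a_W = 0, rearrange to (I - Q) a = r where r[i] = P(i -> X):
  [3/5, -7/15] . (a_Y, a_Z) = 1/15
  [-1/3, 8/15] . (a_Y, a_Z) = 0

Solving yields:
  a_Y = 8/37
  a_Z = 5/37

Starting state is Y, so the absorption probability is a_Y = 8/37.

Answer: 8/37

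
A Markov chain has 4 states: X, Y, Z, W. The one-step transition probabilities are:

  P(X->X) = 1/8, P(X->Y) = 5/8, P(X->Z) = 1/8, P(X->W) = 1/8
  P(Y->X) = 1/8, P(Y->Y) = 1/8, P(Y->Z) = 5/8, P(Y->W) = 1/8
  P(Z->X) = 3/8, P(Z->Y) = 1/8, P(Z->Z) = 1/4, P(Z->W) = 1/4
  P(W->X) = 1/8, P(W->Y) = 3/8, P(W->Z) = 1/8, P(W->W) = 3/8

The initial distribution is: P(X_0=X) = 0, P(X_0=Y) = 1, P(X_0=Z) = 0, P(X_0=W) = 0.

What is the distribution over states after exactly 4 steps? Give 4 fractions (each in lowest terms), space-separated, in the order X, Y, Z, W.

Propagating the distribution step by step (d_{t+1} = d_t * P):
d_0 = (X=0, Y=1, Z=0, W=0)
  d_1[X] = 0*1/8 + 1*1/8 + 0*3/8 + 0*1/8 = 1/8
  d_1[Y] = 0*5/8 + 1*1/8 + 0*1/8 + 0*3/8 = 1/8
  d_1[Z] = 0*1/8 + 1*5/8 + 0*1/4 + 0*1/8 = 5/8
  d_1[W] = 0*1/8 + 1*1/8 + 0*1/4 + 0*3/8 = 1/8
d_1 = (X=1/8, Y=1/8, Z=5/8, W=1/8)
  d_2[X] = 1/8*1/8 + 1/8*1/8 + 5/8*3/8 + 1/8*1/8 = 9/32
  d_2[Y] = 1/8*5/8 + 1/8*1/8 + 5/8*1/8 + 1/8*3/8 = 7/32
  d_2[Z] = 1/8*1/8 + 1/8*5/8 + 5/8*1/4 + 1/8*1/8 = 17/64
  d_2[W] = 1/8*1/8 + 1/8*1/8 + 5/8*1/4 + 1/8*3/8 = 15/64
d_2 = (X=9/32, Y=7/32, Z=17/64, W=15/64)
  d_3[X] = 9/32*1/8 + 7/32*1/8 + 17/64*3/8 + 15/64*1/8 = 49/256
  d_3[Y] = 9/32*5/8 + 7/32*1/8 + 17/64*1/8 + 15/64*3/8 = 83/256
  d_3[Z] = 9/32*1/8 + 7/32*5/8 + 17/64*1/4 + 15/64*1/8 = 137/512
  d_3[W] = 9/32*1/8 + 7/32*1/8 + 17/64*1/4 + 15/64*3/8 = 111/512
d_3 = (X=49/256, Y=83/256, Z=137/512, W=111/512)
  d_4[X] = 49/256*1/8 + 83/256*1/8 + 137/512*3/8 + 111/512*1/8 = 393/2048
  d_4[Y] = 49/256*5/8 + 83/256*1/8 + 137/512*1/8 + 111/512*3/8 = 563/2048
  d_4[Z] = 49/256*1/8 + 83/256*5/8 + 137/512*1/4 + 111/512*1/8 = 1313/4096
  d_4[W] = 49/256*1/8 + 83/256*1/8 + 137/512*1/4 + 111/512*3/8 = 871/4096
d_4 = (X=393/2048, Y=563/2048, Z=1313/4096, W=871/4096)

Answer: 393/2048 563/2048 1313/4096 871/4096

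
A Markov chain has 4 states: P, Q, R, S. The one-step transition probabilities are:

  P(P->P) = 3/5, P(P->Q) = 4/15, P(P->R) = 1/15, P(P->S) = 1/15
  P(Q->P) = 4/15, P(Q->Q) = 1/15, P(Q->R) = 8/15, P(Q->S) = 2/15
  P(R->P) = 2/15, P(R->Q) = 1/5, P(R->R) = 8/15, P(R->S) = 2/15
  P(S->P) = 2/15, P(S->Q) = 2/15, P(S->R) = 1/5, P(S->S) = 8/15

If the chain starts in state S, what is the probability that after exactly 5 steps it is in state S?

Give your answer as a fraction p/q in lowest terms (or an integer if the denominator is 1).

Answer: 51202/253125

Derivation:
Computing P^5 by repeated multiplication:
P^1 =
  P: [3/5, 4/15, 1/15, 1/15]
  Q: [4/15, 1/15, 8/15, 2/15]
  R: [2/15, 1/5, 8/15, 2/15]
  S: [2/15, 2/15, 1/5, 8/15]
P^2 =
  P: [101/225, 1/5, 52/225, 3/25]
  Q: [4/15, 1/5, 82/225, 38/225]
  R: [2/9, 13/75, 32/75, 8/45]
  S: [16/75, 7/45, 22/75, 76/225]
P^3 =
  P: [1247/3375, 659/3375, 958/3375, 511/3375]
  Q: [64/225, 607/3375, 238/675, 206/1125]
  R: [878/3375, 607/3375, 10/27, 128/675]
  S: [856/3375, 577/3375, 1084/3375, 286/1125]
P^4 =
  P: [5599/16875, 3181/16875, 15716/50625, 8569/50625]
  Q: [14684/50625, 9253/50625, 382/1125, 3166/16875]
  R: [2822/10125, 9149/50625, 17654/50625, 9712/50625]
  S: [1544/5625, 8969/50625, 16718/50625, 11042/50625]
P^5 =
  P: [5287/16875, 141017/759375, 244576/759375, 45289/253125]
  Q: [222544/759375, 3079/16875, 254722/759375, 143554/759375]
  R: [218318/759375, 5519/30375, 5726/16875, 145412/759375]
  S: [43292/151875, 15199/84375, 252518/759375, 51202/253125]

(P^5)[S -> S] = 51202/253125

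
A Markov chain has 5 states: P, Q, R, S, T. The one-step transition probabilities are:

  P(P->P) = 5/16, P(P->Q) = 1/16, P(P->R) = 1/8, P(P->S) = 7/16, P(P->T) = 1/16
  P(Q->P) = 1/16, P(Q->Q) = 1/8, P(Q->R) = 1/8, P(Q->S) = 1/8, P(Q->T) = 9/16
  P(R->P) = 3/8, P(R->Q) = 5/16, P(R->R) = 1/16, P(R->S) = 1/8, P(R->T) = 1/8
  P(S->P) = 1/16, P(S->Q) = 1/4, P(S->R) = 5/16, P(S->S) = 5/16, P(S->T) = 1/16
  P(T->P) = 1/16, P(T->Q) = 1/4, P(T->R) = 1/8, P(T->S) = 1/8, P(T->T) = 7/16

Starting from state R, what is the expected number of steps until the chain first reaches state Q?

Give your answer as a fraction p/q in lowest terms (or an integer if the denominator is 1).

Answer: 3488/797

Derivation:
Let h_i = expected steps to first reach Q from state i.
Boundary: h_Q = 0.
First-step equations for the other states:
  h_P = 1 + 5/16*h_P + 1/16*h_Q + 1/8*h_R + 7/16*h_S + 1/16*h_T
  h_R = 1 + 3/8*h_P + 5/16*h_Q + 1/16*h_R + 1/8*h_S + 1/8*h_T
  h_S = 1 + 1/16*h_P + 1/4*h_Q + 5/16*h_R + 5/16*h_S + 1/16*h_T
  h_T = 1 + 1/16*h_P + 1/4*h_Q + 1/8*h_R + 1/8*h_S + 7/16*h_T

Substituting h_Q = 0 and rearranging gives the linear system (I - Q) h = 1:
  [11/16, -1/8, -7/16, -1/16] . (h_P, h_R, h_S, h_T) = 1
  [-3/8, 15/16, -1/8, -1/8] . (h_P, h_R, h_S, h_T) = 1
  [-1/16, -5/16, 11/16, -1/16] . (h_P, h_R, h_S, h_T) = 1
  [-1/16, -1/8, -1/8, 9/16] . (h_P, h_R, h_S, h_T) = 1

Solving yields:
  h_P = 4300/797
  h_R = 3488/797
  h_S = 3448/797
  h_T = 3436/797

Starting state is R, so the expected hitting time is h_R = 3488/797.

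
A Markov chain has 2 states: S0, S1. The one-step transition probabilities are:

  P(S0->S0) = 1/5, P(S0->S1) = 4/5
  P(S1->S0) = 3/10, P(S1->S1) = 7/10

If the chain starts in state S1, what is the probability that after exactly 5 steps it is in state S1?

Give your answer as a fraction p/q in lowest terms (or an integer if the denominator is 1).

Computing P^5 by repeated multiplication:
P^1 =
  S0: [1/5, 4/5]
  S1: [3/10, 7/10]
P^2 =
  S0: [7/25, 18/25]
  S1: [27/100, 73/100]
P^3 =
  S0: [34/125, 91/125]
  S1: [273/1000, 727/1000]
P^4 =
  S0: [341/1250, 909/1250]
  S1: [2727/10000, 7273/10000]
P^5 =
  S0: [3409/12500, 9091/12500]
  S1: [27273/100000, 72727/100000]

(P^5)[S1 -> S1] = 72727/100000

Answer: 72727/100000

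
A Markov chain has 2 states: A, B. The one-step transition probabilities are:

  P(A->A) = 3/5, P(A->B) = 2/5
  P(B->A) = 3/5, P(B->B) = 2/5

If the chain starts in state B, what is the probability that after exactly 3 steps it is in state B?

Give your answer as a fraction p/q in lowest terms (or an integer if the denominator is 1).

Computing P^3 by repeated multiplication:
P^1 =
  A: [3/5, 2/5]
  B: [3/5, 2/5]
P^2 =
  A: [3/5, 2/5]
  B: [3/5, 2/5]
P^3 =
  A: [3/5, 2/5]
  B: [3/5, 2/5]

(P^3)[B -> B] = 2/5

Answer: 2/5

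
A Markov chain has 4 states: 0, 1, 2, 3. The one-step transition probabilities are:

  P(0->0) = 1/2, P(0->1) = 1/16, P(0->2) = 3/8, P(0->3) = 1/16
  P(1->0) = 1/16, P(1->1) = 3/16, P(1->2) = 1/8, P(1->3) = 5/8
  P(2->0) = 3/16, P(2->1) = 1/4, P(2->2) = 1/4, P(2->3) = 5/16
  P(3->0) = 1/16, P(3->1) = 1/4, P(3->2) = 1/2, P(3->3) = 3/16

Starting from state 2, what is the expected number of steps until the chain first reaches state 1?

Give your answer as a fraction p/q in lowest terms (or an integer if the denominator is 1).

Answer: 760/157

Derivation:
Let h_i = expected steps to first reach 1 from state i.
Boundary: h_1 = 0.
First-step equations for the other states:
  h_0 = 1 + 1/2*h_0 + 1/16*h_1 + 3/8*h_2 + 1/16*h_3
  h_2 = 1 + 3/16*h_0 + 1/4*h_1 + 1/4*h_2 + 5/16*h_3
  h_3 = 1 + 1/16*h_0 + 1/4*h_1 + 1/2*h_2 + 3/16*h_3

Substituting h_1 = 0 and rearranging gives the linear system (I - Q) h = 1:
  [1/2, -3/8, -1/16] . (h_0, h_2, h_3) = 1
  [-3/16, 3/4, -5/16] . (h_0, h_2, h_3) = 1
  [-1/16, -1/2, 13/16] . (h_0, h_2, h_3) = 1

Solving yields:
  h_0 = 976/157
  h_2 = 760/157
  h_3 = 736/157

Starting state is 2, so the expected hitting time is h_2 = 760/157.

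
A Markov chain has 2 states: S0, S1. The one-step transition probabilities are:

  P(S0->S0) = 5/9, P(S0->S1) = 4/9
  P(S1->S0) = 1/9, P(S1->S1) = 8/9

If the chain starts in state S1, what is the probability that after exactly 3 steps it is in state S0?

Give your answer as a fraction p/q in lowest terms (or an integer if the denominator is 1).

Computing P^3 by repeated multiplication:
P^1 =
  S0: [5/9, 4/9]
  S1: [1/9, 8/9]
P^2 =
  S0: [29/81, 52/81]
  S1: [13/81, 68/81]
P^3 =
  S0: [197/729, 532/729]
  S1: [133/729, 596/729]

(P^3)[S1 -> S0] = 133/729

Answer: 133/729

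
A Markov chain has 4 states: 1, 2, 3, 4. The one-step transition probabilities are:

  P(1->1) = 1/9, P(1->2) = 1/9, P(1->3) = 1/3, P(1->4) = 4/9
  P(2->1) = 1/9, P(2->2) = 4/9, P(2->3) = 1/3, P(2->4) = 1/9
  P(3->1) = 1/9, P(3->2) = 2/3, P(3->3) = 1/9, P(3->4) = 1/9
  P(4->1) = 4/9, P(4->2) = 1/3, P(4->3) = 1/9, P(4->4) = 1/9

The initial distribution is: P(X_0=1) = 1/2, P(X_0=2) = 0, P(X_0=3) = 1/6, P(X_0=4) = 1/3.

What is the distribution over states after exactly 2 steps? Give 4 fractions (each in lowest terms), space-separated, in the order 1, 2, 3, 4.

Answer: 11/54 7/18 2/9 5/27

Derivation:
Propagating the distribution step by step (d_{t+1} = d_t * P):
d_0 = (1=1/2, 2=0, 3=1/6, 4=1/3)
  d_1[1] = 1/2*1/9 + 0*1/9 + 1/6*1/9 + 1/3*4/9 = 2/9
  d_1[2] = 1/2*1/9 + 0*4/9 + 1/6*2/3 + 1/3*1/3 = 5/18
  d_1[3] = 1/2*1/3 + 0*1/3 + 1/6*1/9 + 1/3*1/9 = 2/9
  d_1[4] = 1/2*4/9 + 0*1/9 + 1/6*1/9 + 1/3*1/9 = 5/18
d_1 = (1=2/9, 2=5/18, 3=2/9, 4=5/18)
  d_2[1] = 2/9*1/9 + 5/18*1/9 + 2/9*1/9 + 5/18*4/9 = 11/54
  d_2[2] = 2/9*1/9 + 5/18*4/9 + 2/9*2/3 + 5/18*1/3 = 7/18
  d_2[3] = 2/9*1/3 + 5/18*1/3 + 2/9*1/9 + 5/18*1/9 = 2/9
  d_2[4] = 2/9*4/9 + 5/18*1/9 + 2/9*1/9 + 5/18*1/9 = 5/27
d_2 = (1=11/54, 2=7/18, 3=2/9, 4=5/27)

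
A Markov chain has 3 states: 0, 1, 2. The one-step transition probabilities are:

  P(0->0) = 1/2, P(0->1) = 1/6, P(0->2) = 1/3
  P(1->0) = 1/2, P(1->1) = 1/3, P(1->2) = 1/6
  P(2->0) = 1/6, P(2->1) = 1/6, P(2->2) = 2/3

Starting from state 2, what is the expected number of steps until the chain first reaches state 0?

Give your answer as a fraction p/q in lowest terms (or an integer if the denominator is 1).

Answer: 30/7

Derivation:
Let h_i = expected steps to first reach 0 from state i.
Boundary: h_0 = 0.
First-step equations for the other states:
  h_1 = 1 + 1/2*h_0 + 1/3*h_1 + 1/6*h_2
  h_2 = 1 + 1/6*h_0 + 1/6*h_1 + 2/3*h_2

Substituting h_0 = 0 and rearranging gives the linear system (I - Q) h = 1:
  [2/3, -1/6] . (h_1, h_2) = 1
  [-1/6, 1/3] . (h_1, h_2) = 1

Solving yields:
  h_1 = 18/7
  h_2 = 30/7

Starting state is 2, so the expected hitting time is h_2 = 30/7.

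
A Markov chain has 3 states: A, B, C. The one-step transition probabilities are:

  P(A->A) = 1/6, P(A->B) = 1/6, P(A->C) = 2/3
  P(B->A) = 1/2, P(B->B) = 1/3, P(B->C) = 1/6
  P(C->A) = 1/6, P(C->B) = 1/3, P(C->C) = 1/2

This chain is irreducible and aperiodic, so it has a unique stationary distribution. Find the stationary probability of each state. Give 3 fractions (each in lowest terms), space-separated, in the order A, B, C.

Answer: 5/19 11/38 17/38

Derivation:
The stationary distribution satisfies pi = pi * P, i.e.:
  pi_A = 1/6*pi_A + 1/2*pi_B + 1/6*pi_C
  pi_B = 1/6*pi_A + 1/3*pi_B + 1/3*pi_C
  pi_C = 2/3*pi_A + 1/6*pi_B + 1/2*pi_C
with normalization: pi_A + pi_B + pi_C = 1.

Using the first 2 balance equations plus normalization, the linear system A*pi = b is:
  [-5/6, 1/2, 1/6] . pi = 0
  [1/6, -2/3, 1/3] . pi = 0
  [1, 1, 1] . pi = 1

Solving yields:
  pi_A = 5/19
  pi_B = 11/38
  pi_C = 17/38

Verification (pi * P):
  5/19*1/6 + 11/38*1/2 + 17/38*1/6 = 5/19 = pi_A  (ok)
  5/19*1/6 + 11/38*1/3 + 17/38*1/3 = 11/38 = pi_B  (ok)
  5/19*2/3 + 11/38*1/6 + 17/38*1/2 = 17/38 = pi_C  (ok)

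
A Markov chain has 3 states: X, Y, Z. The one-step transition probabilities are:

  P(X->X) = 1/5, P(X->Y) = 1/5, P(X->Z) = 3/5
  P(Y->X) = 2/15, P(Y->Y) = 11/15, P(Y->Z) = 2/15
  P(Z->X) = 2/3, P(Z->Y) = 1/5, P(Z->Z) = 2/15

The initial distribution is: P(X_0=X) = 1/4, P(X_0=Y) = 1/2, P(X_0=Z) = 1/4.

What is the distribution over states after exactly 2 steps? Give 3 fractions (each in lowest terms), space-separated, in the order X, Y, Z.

Propagating the distribution step by step (d_{t+1} = d_t * P):
d_0 = (X=1/4, Y=1/2, Z=1/4)
  d_1[X] = 1/4*1/5 + 1/2*2/15 + 1/4*2/3 = 17/60
  d_1[Y] = 1/4*1/5 + 1/2*11/15 + 1/4*1/5 = 7/15
  d_1[Z] = 1/4*3/5 + 1/2*2/15 + 1/4*2/15 = 1/4
d_1 = (X=17/60, Y=7/15, Z=1/4)
  d_2[X] = 17/60*1/5 + 7/15*2/15 + 1/4*2/3 = 257/900
  d_2[Y] = 17/60*1/5 + 7/15*11/15 + 1/4*1/5 = 101/225
  d_2[Z] = 17/60*3/5 + 7/15*2/15 + 1/4*2/15 = 239/900
d_2 = (X=257/900, Y=101/225, Z=239/900)

Answer: 257/900 101/225 239/900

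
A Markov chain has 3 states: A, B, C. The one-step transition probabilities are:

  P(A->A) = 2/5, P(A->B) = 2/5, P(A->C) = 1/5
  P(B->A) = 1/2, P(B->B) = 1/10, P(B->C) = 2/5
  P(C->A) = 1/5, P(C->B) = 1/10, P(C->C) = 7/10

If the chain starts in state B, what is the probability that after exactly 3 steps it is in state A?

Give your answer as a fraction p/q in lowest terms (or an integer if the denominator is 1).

Answer: 341/1000

Derivation:
Computing P^3 by repeated multiplication:
P^1 =
  A: [2/5, 2/5, 1/5]
  B: [1/2, 1/10, 2/5]
  C: [1/5, 1/10, 7/10]
P^2 =
  A: [2/5, 11/50, 19/50]
  B: [33/100, 1/4, 21/50]
  C: [27/100, 4/25, 57/100]
P^3 =
  A: [173/500, 11/50, 217/500]
  B: [341/1000, 199/1000, 23/50]
  C: [151/500, 181/1000, 517/1000]

(P^3)[B -> A] = 341/1000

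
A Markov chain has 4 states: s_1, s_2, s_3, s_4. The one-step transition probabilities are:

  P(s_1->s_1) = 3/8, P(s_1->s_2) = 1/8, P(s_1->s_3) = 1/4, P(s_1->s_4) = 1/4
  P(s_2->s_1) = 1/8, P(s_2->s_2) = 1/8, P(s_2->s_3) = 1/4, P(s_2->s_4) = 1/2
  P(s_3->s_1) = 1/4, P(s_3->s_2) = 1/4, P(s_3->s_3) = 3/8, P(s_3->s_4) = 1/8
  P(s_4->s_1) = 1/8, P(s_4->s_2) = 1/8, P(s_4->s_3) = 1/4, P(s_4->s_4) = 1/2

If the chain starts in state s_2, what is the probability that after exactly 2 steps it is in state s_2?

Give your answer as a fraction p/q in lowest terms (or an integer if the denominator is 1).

Answer: 5/32

Derivation:
Computing P^2 by repeated multiplication:
P^1 =
  s_1: [3/8, 1/8, 1/4, 1/4]
  s_2: [1/8, 1/8, 1/4, 1/2]
  s_3: [1/4, 1/4, 3/8, 1/8]
  s_4: [1/8, 1/8, 1/4, 1/2]
P^2 =
  s_1: [1/4, 5/32, 9/32, 5/16]
  s_2: [3/16, 5/32, 9/32, 3/8]
  s_3: [15/64, 11/64, 19/64, 19/64]
  s_4: [3/16, 5/32, 9/32, 3/8]

(P^2)[s_2 -> s_2] = 5/32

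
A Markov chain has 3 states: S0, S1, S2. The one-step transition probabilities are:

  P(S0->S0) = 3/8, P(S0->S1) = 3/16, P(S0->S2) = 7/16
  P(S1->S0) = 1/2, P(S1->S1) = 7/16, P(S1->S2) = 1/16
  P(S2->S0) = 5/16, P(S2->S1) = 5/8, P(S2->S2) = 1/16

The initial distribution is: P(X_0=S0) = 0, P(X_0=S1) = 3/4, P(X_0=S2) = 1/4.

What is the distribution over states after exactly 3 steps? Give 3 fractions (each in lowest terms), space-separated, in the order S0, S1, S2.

Answer: 3297/8192 3057/8192 919/4096

Derivation:
Propagating the distribution step by step (d_{t+1} = d_t * P):
d_0 = (S0=0, S1=3/4, S2=1/4)
  d_1[S0] = 0*3/8 + 3/4*1/2 + 1/4*5/16 = 29/64
  d_1[S1] = 0*3/16 + 3/4*7/16 + 1/4*5/8 = 31/64
  d_1[S2] = 0*7/16 + 3/4*1/16 + 1/4*1/16 = 1/16
d_1 = (S0=29/64, S1=31/64, S2=1/16)
  d_2[S0] = 29/64*3/8 + 31/64*1/2 + 1/16*5/16 = 221/512
  d_2[S1] = 29/64*3/16 + 31/64*7/16 + 1/16*5/8 = 43/128
  d_2[S2] = 29/64*7/16 + 31/64*1/16 + 1/16*1/16 = 119/512
d_2 = (S0=221/512, S1=43/128, S2=119/512)
  d_3[S0] = 221/512*3/8 + 43/128*1/2 + 119/512*5/16 = 3297/8192
  d_3[S1] = 221/512*3/16 + 43/128*7/16 + 119/512*5/8 = 3057/8192
  d_3[S2] = 221/512*7/16 + 43/128*1/16 + 119/512*1/16 = 919/4096
d_3 = (S0=3297/8192, S1=3057/8192, S2=919/4096)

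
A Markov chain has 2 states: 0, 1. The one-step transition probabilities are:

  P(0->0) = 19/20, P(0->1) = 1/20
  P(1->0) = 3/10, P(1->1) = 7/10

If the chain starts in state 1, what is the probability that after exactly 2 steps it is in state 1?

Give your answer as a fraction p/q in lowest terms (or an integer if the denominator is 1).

Computing P^2 by repeated multiplication:
P^1 =
  0: [19/20, 1/20]
  1: [3/10, 7/10]
P^2 =
  0: [367/400, 33/400]
  1: [99/200, 101/200]

(P^2)[1 -> 1] = 101/200

Answer: 101/200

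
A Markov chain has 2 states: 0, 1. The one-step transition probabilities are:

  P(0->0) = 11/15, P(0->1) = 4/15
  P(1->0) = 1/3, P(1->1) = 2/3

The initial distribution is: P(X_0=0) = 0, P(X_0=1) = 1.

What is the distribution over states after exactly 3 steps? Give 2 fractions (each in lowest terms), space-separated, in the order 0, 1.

Answer: 13/25 12/25

Derivation:
Propagating the distribution step by step (d_{t+1} = d_t * P):
d_0 = (0=0, 1=1)
  d_1[0] = 0*11/15 + 1*1/3 = 1/3
  d_1[1] = 0*4/15 + 1*2/3 = 2/3
d_1 = (0=1/3, 1=2/3)
  d_2[0] = 1/3*11/15 + 2/3*1/3 = 7/15
  d_2[1] = 1/3*4/15 + 2/3*2/3 = 8/15
d_2 = (0=7/15, 1=8/15)
  d_3[0] = 7/15*11/15 + 8/15*1/3 = 13/25
  d_3[1] = 7/15*4/15 + 8/15*2/3 = 12/25
d_3 = (0=13/25, 1=12/25)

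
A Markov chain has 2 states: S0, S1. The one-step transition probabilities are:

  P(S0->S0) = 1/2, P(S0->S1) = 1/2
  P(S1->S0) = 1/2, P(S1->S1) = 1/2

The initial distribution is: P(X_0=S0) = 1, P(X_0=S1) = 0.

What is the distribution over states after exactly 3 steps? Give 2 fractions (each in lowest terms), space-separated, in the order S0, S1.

Answer: 1/2 1/2

Derivation:
Propagating the distribution step by step (d_{t+1} = d_t * P):
d_0 = (S0=1, S1=0)
  d_1[S0] = 1*1/2 + 0*1/2 = 1/2
  d_1[S1] = 1*1/2 + 0*1/2 = 1/2
d_1 = (S0=1/2, S1=1/2)
  d_2[S0] = 1/2*1/2 + 1/2*1/2 = 1/2
  d_2[S1] = 1/2*1/2 + 1/2*1/2 = 1/2
d_2 = (S0=1/2, S1=1/2)
  d_3[S0] = 1/2*1/2 + 1/2*1/2 = 1/2
  d_3[S1] = 1/2*1/2 + 1/2*1/2 = 1/2
d_3 = (S0=1/2, S1=1/2)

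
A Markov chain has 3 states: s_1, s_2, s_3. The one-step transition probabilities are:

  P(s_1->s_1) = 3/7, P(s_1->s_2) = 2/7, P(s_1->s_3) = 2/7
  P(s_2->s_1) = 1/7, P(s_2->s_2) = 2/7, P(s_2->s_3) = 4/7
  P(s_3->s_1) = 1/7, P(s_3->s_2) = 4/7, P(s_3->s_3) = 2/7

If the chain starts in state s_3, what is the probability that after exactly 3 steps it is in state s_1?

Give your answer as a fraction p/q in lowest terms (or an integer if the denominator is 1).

Computing P^3 by repeated multiplication:
P^1 =
  s_1: [3/7, 2/7, 2/7]
  s_2: [1/7, 2/7, 4/7]
  s_3: [1/7, 4/7, 2/7]
P^2 =
  s_1: [13/49, 18/49, 18/49]
  s_2: [9/49, 22/49, 18/49]
  s_3: [9/49, 18/49, 22/49]
P^3 =
  s_1: [75/343, 134/343, 134/343]
  s_2: [67/343, 134/343, 142/343]
  s_3: [67/343, 142/343, 134/343]

(P^3)[s_3 -> s_1] = 67/343

Answer: 67/343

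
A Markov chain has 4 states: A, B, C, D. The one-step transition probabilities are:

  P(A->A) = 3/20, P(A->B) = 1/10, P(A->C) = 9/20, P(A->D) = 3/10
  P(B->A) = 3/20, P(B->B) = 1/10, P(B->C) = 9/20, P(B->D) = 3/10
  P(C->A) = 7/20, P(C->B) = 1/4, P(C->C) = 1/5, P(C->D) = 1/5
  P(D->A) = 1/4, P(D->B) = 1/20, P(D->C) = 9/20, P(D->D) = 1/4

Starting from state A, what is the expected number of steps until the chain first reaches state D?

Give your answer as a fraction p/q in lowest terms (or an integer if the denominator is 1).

Let h_i = expected steps to first reach D from state i.
Boundary: h_D = 0.
First-step equations for the other states:
  h_A = 1 + 3/20*h_A + 1/10*h_B + 9/20*h_C + 3/10*h_D
  h_B = 1 + 3/20*h_A + 1/10*h_B + 9/20*h_C + 3/10*h_D
  h_C = 1 + 7/20*h_A + 1/4*h_B + 1/5*h_C + 1/5*h_D

Substituting h_D = 0 and rearranging gives the linear system (I - Q) h = 1:
  [17/20, -1/10, -9/20] . (h_A, h_B, h_C) = 1
  [-3/20, 9/10, -9/20] . (h_A, h_B, h_C) = 1
  [-7/20, -1/4, 4/5] . (h_A, h_B, h_C) = 1

Solving yields:
  h_A = 125/33
  h_B = 125/33
  h_C = 45/11

Starting state is A, so the expected hitting time is h_A = 125/33.

Answer: 125/33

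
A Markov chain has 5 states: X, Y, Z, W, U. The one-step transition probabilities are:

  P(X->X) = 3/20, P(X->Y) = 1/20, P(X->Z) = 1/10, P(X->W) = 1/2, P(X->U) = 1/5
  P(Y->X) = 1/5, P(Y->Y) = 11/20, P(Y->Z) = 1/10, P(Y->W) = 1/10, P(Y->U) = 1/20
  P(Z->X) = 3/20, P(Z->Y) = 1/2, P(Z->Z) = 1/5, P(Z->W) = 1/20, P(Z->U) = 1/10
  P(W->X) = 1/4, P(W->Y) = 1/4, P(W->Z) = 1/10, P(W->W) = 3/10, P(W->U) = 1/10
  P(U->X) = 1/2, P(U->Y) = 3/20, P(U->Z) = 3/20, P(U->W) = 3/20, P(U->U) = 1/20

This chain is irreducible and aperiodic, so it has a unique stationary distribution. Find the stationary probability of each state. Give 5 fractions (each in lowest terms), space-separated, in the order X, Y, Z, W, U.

Answer: 25073/111352 17817/55676 1625/13919 26349/111352 1412/13919

Derivation:
The stationary distribution satisfies pi = pi * P, i.e.:
  pi_X = 3/20*pi_X + 1/5*pi_Y + 3/20*pi_Z + 1/4*pi_W + 1/2*pi_U
  pi_Y = 1/20*pi_X + 11/20*pi_Y + 1/2*pi_Z + 1/4*pi_W + 3/20*pi_U
  pi_Z = 1/10*pi_X + 1/10*pi_Y + 1/5*pi_Z + 1/10*pi_W + 3/20*pi_U
  pi_W = 1/2*pi_X + 1/10*pi_Y + 1/20*pi_Z + 3/10*pi_W + 3/20*pi_U
  pi_U = 1/5*pi_X + 1/20*pi_Y + 1/10*pi_Z + 1/10*pi_W + 1/20*pi_U
with normalization: pi_X + pi_Y + pi_Z + pi_W + pi_U = 1.

Using the first 4 balance equations plus normalization, the linear system A*pi = b is:
  [-17/20, 1/5, 3/20, 1/4, 1/2] . pi = 0
  [1/20, -9/20, 1/2, 1/4, 3/20] . pi = 0
  [1/10, 1/10, -4/5, 1/10, 3/20] . pi = 0
  [1/2, 1/10, 1/20, -7/10, 3/20] . pi = 0
  [1, 1, 1, 1, 1] . pi = 1

Solving yields:
  pi_X = 25073/111352
  pi_Y = 17817/55676
  pi_Z = 1625/13919
  pi_W = 26349/111352
  pi_U = 1412/13919

Verification (pi * P):
  25073/111352*3/20 + 17817/55676*1/5 + 1625/13919*3/20 + 26349/111352*1/4 + 1412/13919*1/2 = 25073/111352 = pi_X  (ok)
  25073/111352*1/20 + 17817/55676*11/20 + 1625/13919*1/2 + 26349/111352*1/4 + 1412/13919*3/20 = 17817/55676 = pi_Y  (ok)
  25073/111352*1/10 + 17817/55676*1/10 + 1625/13919*1/5 + 26349/111352*1/10 + 1412/13919*3/20 = 1625/13919 = pi_Z  (ok)
  25073/111352*1/2 + 17817/55676*1/10 + 1625/13919*1/20 + 26349/111352*3/10 + 1412/13919*3/20 = 26349/111352 = pi_W  (ok)
  25073/111352*1/5 + 17817/55676*1/20 + 1625/13919*1/10 + 26349/111352*1/10 + 1412/13919*1/20 = 1412/13919 = pi_U  (ok)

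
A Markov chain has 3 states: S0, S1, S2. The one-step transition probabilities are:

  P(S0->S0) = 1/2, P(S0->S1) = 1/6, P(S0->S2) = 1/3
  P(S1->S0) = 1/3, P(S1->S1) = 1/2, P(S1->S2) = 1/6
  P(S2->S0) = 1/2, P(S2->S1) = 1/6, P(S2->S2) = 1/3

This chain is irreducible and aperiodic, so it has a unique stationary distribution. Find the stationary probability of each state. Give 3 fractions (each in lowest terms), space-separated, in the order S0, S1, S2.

Answer: 11/24 1/4 7/24

Derivation:
The stationary distribution satisfies pi = pi * P, i.e.:
  pi_S0 = 1/2*pi_S0 + 1/3*pi_S1 + 1/2*pi_S2
  pi_S1 = 1/6*pi_S0 + 1/2*pi_S1 + 1/6*pi_S2
  pi_S2 = 1/3*pi_S0 + 1/6*pi_S1 + 1/3*pi_S2
with normalization: pi_S0 + pi_S1 + pi_S2 = 1.

Using the first 2 balance equations plus normalization, the linear system A*pi = b is:
  [-1/2, 1/3, 1/2] . pi = 0
  [1/6, -1/2, 1/6] . pi = 0
  [1, 1, 1] . pi = 1

Solving yields:
  pi_S0 = 11/24
  pi_S1 = 1/4
  pi_S2 = 7/24

Verification (pi * P):
  11/24*1/2 + 1/4*1/3 + 7/24*1/2 = 11/24 = pi_S0  (ok)
  11/24*1/6 + 1/4*1/2 + 7/24*1/6 = 1/4 = pi_S1  (ok)
  11/24*1/3 + 1/4*1/6 + 7/24*1/3 = 7/24 = pi_S2  (ok)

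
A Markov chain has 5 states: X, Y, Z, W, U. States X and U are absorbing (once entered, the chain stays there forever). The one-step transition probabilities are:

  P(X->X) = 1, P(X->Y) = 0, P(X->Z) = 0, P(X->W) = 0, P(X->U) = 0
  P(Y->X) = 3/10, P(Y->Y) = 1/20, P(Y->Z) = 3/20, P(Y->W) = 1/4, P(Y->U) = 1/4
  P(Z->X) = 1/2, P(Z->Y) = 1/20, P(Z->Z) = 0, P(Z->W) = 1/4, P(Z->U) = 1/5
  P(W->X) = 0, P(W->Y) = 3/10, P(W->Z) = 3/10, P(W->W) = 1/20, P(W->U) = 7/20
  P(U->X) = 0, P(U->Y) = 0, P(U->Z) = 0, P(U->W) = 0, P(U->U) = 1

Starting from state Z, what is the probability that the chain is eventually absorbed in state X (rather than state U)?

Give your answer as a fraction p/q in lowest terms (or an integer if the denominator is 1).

Let a_i = P(absorbed in X | start in state i).
Boundary conditions: a_X = 1, a_U = 0.
For each transient state i, a_i = sum_j P(i->j) * a_j:
  a_Y = 3/10*a_X + 1/20*a_Y + 3/20*a_Z + 1/4*a_W + 1/4*a_U
  a_Z = 1/2*a_X + 1/20*a_Y + 0*a_Z + 1/4*a_W + 1/5*a_U
  a_W = 0*a_X + 3/10*a_Y + 3/10*a_Z + 1/20*a_W + 7/20*a_U

Substituting a_X = 1 and a_U = 0, rearrange to (I - Q) a = r where r[i] = P(i -> X):
  [19/20, -3/20, -1/4] . (a_Y, a_Z, a_W) = 3/10
  [-1/20, 1, -1/4] . (a_Y, a_Z, a_W) = 1/2
  [-3/10, -3/10, 19/20] . (a_Y, a_Z, a_W) = 0

Solving yields:
  a_Y = 2970/5873
  a_Z = 3604/5873
  a_W = 2076/5873

Starting state is Z, so the absorption probability is a_Z = 3604/5873.

Answer: 3604/5873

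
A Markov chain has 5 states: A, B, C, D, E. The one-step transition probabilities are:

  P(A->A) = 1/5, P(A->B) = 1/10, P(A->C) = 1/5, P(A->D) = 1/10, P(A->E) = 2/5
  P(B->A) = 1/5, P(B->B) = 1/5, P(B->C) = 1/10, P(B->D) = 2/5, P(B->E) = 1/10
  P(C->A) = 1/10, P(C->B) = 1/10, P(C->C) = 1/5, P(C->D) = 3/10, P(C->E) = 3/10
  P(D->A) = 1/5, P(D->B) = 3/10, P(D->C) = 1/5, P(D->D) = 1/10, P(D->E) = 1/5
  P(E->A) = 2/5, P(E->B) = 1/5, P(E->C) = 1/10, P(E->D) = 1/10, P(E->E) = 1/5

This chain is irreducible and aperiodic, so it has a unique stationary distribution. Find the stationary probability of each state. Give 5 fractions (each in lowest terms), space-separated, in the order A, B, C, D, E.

The stationary distribution satisfies pi = pi * P, i.e.:
  pi_A = 1/5*pi_A + 1/5*pi_B + 1/10*pi_C + 1/5*pi_D + 2/5*pi_E
  pi_B = 1/10*pi_A + 1/5*pi_B + 1/10*pi_C + 3/10*pi_D + 1/5*pi_E
  pi_C = 1/5*pi_A + 1/10*pi_B + 1/5*pi_C + 1/5*pi_D + 1/10*pi_E
  pi_D = 1/10*pi_A + 2/5*pi_B + 3/10*pi_C + 1/10*pi_D + 1/10*pi_E
  pi_E = 2/5*pi_A + 1/10*pi_B + 3/10*pi_C + 1/5*pi_D + 1/5*pi_E
with normalization: pi_A + pi_B + pi_C + pi_D + pi_E = 1.

Using the first 4 balance equations plus normalization, the linear system A*pi = b is:
  [-4/5, 1/5, 1/10, 1/5, 2/5] . pi = 0
  [1/10, -4/5, 1/10, 3/10, 1/5] . pi = 0
  [1/5, 1/10, -4/5, 1/5, 1/10] . pi = 0
  [1/10, 2/5, 3/10, -9/10, 1/10] . pi = 0
  [1, 1, 1, 1, 1] . pi = 1

Solving yields:
  pi_A = 2411/10342
  pi_B = 928/5171
  pi_C = 815/5171
  pi_D = 1917/10342
  pi_E = 1264/5171

Verification (pi * P):
  2411/10342*1/5 + 928/5171*1/5 + 815/5171*1/10 + 1917/10342*1/5 + 1264/5171*2/5 = 2411/10342 = pi_A  (ok)
  2411/10342*1/10 + 928/5171*1/5 + 815/5171*1/10 + 1917/10342*3/10 + 1264/5171*1/5 = 928/5171 = pi_B  (ok)
  2411/10342*1/5 + 928/5171*1/10 + 815/5171*1/5 + 1917/10342*1/5 + 1264/5171*1/10 = 815/5171 = pi_C  (ok)
  2411/10342*1/10 + 928/5171*2/5 + 815/5171*3/10 + 1917/10342*1/10 + 1264/5171*1/10 = 1917/10342 = pi_D  (ok)
  2411/10342*2/5 + 928/5171*1/10 + 815/5171*3/10 + 1917/10342*1/5 + 1264/5171*1/5 = 1264/5171 = pi_E  (ok)

Answer: 2411/10342 928/5171 815/5171 1917/10342 1264/5171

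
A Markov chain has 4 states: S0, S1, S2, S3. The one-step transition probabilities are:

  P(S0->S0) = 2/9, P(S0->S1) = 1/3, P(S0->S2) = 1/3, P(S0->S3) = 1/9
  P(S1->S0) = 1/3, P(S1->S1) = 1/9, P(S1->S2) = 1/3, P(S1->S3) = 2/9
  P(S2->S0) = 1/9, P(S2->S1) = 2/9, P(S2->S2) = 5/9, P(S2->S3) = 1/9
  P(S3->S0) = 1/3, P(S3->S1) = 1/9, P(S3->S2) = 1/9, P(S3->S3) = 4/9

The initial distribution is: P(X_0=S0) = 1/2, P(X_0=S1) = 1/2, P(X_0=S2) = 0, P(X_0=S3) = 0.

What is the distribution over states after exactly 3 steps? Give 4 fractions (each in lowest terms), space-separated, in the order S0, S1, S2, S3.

Answer: 329/1458 148/729 272/729 289/1458

Derivation:
Propagating the distribution step by step (d_{t+1} = d_t * P):
d_0 = (S0=1/2, S1=1/2, S2=0, S3=0)
  d_1[S0] = 1/2*2/9 + 1/2*1/3 + 0*1/9 + 0*1/3 = 5/18
  d_1[S1] = 1/2*1/3 + 1/2*1/9 + 0*2/9 + 0*1/9 = 2/9
  d_1[S2] = 1/2*1/3 + 1/2*1/3 + 0*5/9 + 0*1/9 = 1/3
  d_1[S3] = 1/2*1/9 + 1/2*2/9 + 0*1/9 + 0*4/9 = 1/6
d_1 = (S0=5/18, S1=2/9, S2=1/3, S3=1/6)
  d_2[S0] = 5/18*2/9 + 2/9*1/3 + 1/3*1/9 + 1/6*1/3 = 37/162
  d_2[S1] = 5/18*1/3 + 2/9*1/9 + 1/3*2/9 + 1/6*1/9 = 17/81
  d_2[S2] = 5/18*1/3 + 2/9*1/3 + 1/3*5/9 + 1/6*1/9 = 10/27
  d_2[S3] = 5/18*1/9 + 2/9*2/9 + 1/3*1/9 + 1/6*4/9 = 31/162
d_2 = (S0=37/162, S1=17/81, S2=10/27, S3=31/162)
  d_3[S0] = 37/162*2/9 + 17/81*1/3 + 10/27*1/9 + 31/162*1/3 = 329/1458
  d_3[S1] = 37/162*1/3 + 17/81*1/9 + 10/27*2/9 + 31/162*1/9 = 148/729
  d_3[S2] = 37/162*1/3 + 17/81*1/3 + 10/27*5/9 + 31/162*1/9 = 272/729
  d_3[S3] = 37/162*1/9 + 17/81*2/9 + 10/27*1/9 + 31/162*4/9 = 289/1458
d_3 = (S0=329/1458, S1=148/729, S2=272/729, S3=289/1458)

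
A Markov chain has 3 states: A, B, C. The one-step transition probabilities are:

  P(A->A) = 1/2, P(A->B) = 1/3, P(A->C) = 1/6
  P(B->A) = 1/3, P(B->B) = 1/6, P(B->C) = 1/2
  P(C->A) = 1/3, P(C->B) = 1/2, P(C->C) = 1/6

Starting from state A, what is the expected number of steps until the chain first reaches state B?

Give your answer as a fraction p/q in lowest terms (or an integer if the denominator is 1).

Let h_i = expected steps to first reach B from state i.
Boundary: h_B = 0.
First-step equations for the other states:
  h_A = 1 + 1/2*h_A + 1/3*h_B + 1/6*h_C
  h_C = 1 + 1/3*h_A + 1/2*h_B + 1/6*h_C

Substituting h_B = 0 and rearranging gives the linear system (I - Q) h = 1:
  [1/2, -1/6] . (h_A, h_C) = 1
  [-1/3, 5/6] . (h_A, h_C) = 1

Solving yields:
  h_A = 36/13
  h_C = 30/13

Starting state is A, so the expected hitting time is h_A = 36/13.

Answer: 36/13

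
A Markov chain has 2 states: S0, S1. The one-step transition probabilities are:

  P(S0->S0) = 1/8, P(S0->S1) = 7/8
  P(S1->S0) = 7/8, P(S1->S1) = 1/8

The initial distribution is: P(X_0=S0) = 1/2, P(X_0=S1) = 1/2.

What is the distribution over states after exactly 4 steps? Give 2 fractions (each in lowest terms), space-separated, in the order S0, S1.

Answer: 1/2 1/2

Derivation:
Propagating the distribution step by step (d_{t+1} = d_t * P):
d_0 = (S0=1/2, S1=1/2)
  d_1[S0] = 1/2*1/8 + 1/2*7/8 = 1/2
  d_1[S1] = 1/2*7/8 + 1/2*1/8 = 1/2
d_1 = (S0=1/2, S1=1/2)
  d_2[S0] = 1/2*1/8 + 1/2*7/8 = 1/2
  d_2[S1] = 1/2*7/8 + 1/2*1/8 = 1/2
d_2 = (S0=1/2, S1=1/2)
  d_3[S0] = 1/2*1/8 + 1/2*7/8 = 1/2
  d_3[S1] = 1/2*7/8 + 1/2*1/8 = 1/2
d_3 = (S0=1/2, S1=1/2)
  d_4[S0] = 1/2*1/8 + 1/2*7/8 = 1/2
  d_4[S1] = 1/2*7/8 + 1/2*1/8 = 1/2
d_4 = (S0=1/2, S1=1/2)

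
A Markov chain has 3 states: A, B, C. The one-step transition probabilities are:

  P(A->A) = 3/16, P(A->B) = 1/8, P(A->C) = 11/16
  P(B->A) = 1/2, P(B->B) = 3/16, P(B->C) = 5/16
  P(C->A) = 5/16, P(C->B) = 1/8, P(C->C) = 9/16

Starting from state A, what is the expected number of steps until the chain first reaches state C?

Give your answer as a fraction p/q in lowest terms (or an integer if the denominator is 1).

Let h_i = expected steps to first reach C from state i.
Boundary: h_C = 0.
First-step equations for the other states:
  h_A = 1 + 3/16*h_A + 1/8*h_B + 11/16*h_C
  h_B = 1 + 1/2*h_A + 3/16*h_B + 5/16*h_C

Substituting h_C = 0 and rearranging gives the linear system (I - Q) h = 1:
  [13/16, -1/8] . (h_A, h_B) = 1
  [-1/2, 13/16] . (h_A, h_B) = 1

Solving yields:
  h_A = 80/51
  h_B = 112/51

Starting state is A, so the expected hitting time is h_A = 80/51.

Answer: 80/51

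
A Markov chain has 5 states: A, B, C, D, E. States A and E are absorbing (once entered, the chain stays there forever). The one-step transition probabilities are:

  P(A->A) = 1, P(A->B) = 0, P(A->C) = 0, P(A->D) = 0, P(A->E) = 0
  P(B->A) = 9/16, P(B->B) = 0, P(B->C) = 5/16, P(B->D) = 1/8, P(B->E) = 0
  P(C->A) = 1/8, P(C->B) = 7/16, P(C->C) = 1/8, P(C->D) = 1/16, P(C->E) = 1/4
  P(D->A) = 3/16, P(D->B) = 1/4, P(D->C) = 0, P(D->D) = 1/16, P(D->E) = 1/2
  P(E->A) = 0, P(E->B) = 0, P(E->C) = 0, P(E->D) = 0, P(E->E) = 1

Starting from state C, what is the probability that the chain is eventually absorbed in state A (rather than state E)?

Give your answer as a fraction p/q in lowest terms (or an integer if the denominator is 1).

Answer: 1535/2703

Derivation:
Let a_i = P(absorbed in A | start in state i).
Boundary conditions: a_A = 1, a_E = 0.
For each transient state i, a_i = sum_j P(i->j) * a_j:
  a_B = 9/16*a_A + 0*a_B + 5/16*a_C + 1/8*a_D + 0*a_E
  a_C = 1/8*a_A + 7/16*a_B + 1/8*a_C + 1/16*a_D + 1/4*a_E
  a_D = 3/16*a_A + 1/4*a_B + 0*a_C + 1/16*a_D + 1/2*a_E

Substituting a_A = 1 and a_E = 0, rearrange to (I - Q) a = r where r[i] = P(i -> A):
  [1, -5/16, -1/8] . (a_B, a_C, a_D) = 9/16
  [-7/16, 7/8, -1/16] . (a_B, a_C, a_D) = 1/8
  [-1/4, 0, 15/16] . (a_B, a_C, a_D) = 3/16

Solving yields:
  a_B = 713/901
  a_C = 1535/2703
  a_D = 1111/2703

Starting state is C, so the absorption probability is a_C = 1535/2703.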